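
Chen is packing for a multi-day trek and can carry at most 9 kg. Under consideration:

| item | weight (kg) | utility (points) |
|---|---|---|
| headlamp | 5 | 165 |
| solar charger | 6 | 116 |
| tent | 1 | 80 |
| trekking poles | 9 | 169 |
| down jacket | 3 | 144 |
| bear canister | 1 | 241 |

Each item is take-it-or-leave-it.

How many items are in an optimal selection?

The maximum utility within 9 kg is 550.
headlamp + down jacket + bear canister hits 550 at 9 kg.
All optima have 3 items.

3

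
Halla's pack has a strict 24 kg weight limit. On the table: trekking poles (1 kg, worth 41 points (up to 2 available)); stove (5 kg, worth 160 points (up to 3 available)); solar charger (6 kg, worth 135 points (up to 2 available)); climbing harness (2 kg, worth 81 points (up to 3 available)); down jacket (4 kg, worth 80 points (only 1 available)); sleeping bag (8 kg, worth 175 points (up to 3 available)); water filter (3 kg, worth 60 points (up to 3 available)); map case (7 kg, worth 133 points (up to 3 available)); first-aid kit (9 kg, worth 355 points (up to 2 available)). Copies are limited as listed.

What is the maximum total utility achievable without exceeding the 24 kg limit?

954

The ratio heuristic lands on 2×trekking poles + stove + 3×climbing harness + first-aid kit (840) but leaves 2 kg idle.
Replace stove and climbing harness with first-aid kit: the trade gains 114 net, giving 954 at 24 kg.
No other feasible combination exceeds 954.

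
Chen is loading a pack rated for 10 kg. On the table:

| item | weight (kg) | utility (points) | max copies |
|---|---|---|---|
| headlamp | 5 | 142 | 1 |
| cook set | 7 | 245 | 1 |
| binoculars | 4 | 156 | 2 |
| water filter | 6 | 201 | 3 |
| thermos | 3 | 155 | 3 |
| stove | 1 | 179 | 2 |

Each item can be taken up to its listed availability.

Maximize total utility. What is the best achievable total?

Greedy by ratio would take 2×thermos + 2×stove: 8 kg used, total 668.
Replace 2×thermos with 2×binoculars: the trade gains 2 net, giving 670 at 10 kg.
Every other selection either busts 10 kg or exceeds an availability limit or fails to beat 670.

670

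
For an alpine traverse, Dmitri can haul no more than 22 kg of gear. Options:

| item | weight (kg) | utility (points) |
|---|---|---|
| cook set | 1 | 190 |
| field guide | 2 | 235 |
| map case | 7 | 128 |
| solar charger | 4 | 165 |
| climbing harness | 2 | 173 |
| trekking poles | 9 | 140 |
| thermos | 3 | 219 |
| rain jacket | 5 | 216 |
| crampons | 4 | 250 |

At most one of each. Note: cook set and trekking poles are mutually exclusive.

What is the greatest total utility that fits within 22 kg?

Cook set + field guide + solar charger + climbing harness + thermos + rain jacket + crampons uses 21 of the 22 kg and totals 1448.
Runner-up cook set + field guide + climbing harness + thermos + rain jacket + crampons tops out at 1283.

1448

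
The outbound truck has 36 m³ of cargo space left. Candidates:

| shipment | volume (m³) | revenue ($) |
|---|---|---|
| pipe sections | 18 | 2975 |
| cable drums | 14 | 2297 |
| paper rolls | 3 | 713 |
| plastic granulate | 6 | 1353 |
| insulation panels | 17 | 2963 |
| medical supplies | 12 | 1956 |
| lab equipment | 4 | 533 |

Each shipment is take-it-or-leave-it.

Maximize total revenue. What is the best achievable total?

6319

Filling by ratio: paper rolls + plastic granulate + insulation panels + lab equipment for 5562, with 6 m³ left unused.
Replace insulation panels and lab equipment with cable drums + medical supplies: the trade gains 757 net, giving 6319 at 35 m³.
The closest alternative, pipe sections + plastic granulate + medical supplies, reaches only 6284.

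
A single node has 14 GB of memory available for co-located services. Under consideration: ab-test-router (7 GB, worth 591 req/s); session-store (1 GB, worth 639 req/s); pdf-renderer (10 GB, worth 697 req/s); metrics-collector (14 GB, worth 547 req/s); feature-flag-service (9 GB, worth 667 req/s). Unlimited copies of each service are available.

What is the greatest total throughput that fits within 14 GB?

By throughput per GB: session-store 639.00, ab-test-router 84.43, feature-flag-service 74.11, pdf-renderer 69.70 lead.
Taking 14×session-store: 14 GB used, 8946 in throughput.
That's the maximum — no swap from here does better than 8946.

8946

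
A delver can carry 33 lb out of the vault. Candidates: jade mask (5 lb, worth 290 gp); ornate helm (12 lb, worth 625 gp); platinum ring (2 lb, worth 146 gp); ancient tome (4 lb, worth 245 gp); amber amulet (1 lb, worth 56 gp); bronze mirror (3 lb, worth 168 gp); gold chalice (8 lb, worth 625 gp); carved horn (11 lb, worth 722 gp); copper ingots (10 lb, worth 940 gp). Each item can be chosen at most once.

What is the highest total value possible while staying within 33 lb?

A density-first pass picks platinum ring + amber amulet + gold chalice + carved horn + copper ingots — 2489 at 32 lb.
Replace platinum ring and amber amulet with ancient tome: the trade gains 43 net, giving 2532 at 33 lb.

2532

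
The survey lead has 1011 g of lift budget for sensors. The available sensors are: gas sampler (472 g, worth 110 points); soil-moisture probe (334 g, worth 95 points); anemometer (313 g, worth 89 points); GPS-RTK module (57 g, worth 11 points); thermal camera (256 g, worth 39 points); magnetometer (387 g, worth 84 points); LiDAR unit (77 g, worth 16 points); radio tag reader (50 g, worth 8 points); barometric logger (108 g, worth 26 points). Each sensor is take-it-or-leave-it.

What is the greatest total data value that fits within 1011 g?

Filling by ratio: soil-moisture probe + anemometer + GPS-RTK module + LiDAR unit + radio tag reader + barometric logger for 245, with 72 g left unused.
The 184 g tied up in GPS-RTK module and LiDAR unit and radio tag reader is better spent on thermal camera — total rises to 249 (1011 g).
The closest alternative, gas sampler + soil-moisture probe + LiDAR unit + barometric logger, reaches only 247.

249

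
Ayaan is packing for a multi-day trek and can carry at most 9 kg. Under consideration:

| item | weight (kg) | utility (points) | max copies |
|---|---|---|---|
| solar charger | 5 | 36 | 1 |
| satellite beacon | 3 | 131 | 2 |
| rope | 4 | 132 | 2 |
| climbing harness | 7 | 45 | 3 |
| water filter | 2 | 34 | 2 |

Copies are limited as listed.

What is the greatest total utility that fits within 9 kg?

297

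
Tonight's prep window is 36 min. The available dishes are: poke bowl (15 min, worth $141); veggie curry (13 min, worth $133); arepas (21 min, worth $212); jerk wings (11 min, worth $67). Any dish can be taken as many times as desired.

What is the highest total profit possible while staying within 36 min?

Taking the top-ratio dishes first gives 2×veggie curry for 266 (26 min).
The 26 min tied up in 2×veggie curry is better spent on poke bowl + arepas — total rises to 353 (36 min).
No other feasible combination exceeds 353.

353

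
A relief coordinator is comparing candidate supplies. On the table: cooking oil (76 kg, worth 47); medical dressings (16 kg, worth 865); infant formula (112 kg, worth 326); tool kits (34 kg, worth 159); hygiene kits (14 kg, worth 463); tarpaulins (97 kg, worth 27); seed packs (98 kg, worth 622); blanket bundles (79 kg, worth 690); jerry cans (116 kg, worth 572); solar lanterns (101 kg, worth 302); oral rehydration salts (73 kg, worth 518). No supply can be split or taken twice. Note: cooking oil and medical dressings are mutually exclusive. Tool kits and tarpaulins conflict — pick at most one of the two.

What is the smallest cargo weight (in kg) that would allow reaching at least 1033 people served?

30

Need the lightest bundle worth ≥ 1033.
medical dressings + hygiene kits reaches 1328 using 30 kg.
No combination under 30 kg hits 1033.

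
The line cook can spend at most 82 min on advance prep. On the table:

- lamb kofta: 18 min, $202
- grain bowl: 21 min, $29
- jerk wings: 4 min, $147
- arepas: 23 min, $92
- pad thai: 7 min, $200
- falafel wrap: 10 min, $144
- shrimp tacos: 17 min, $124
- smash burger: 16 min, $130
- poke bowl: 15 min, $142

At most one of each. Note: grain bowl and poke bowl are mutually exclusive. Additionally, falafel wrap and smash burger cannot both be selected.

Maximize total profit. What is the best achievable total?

Lamb kofta + jerk wings + pad thai + falafel wrap + shrimp tacos + poke bowl uses 71 of the 82 min and totals 959.
Next best is lamb kofta + jerk wings + pad thai + shrimp tacos + smash burger + poke bowl at 945 (77 min) — short by 14.

959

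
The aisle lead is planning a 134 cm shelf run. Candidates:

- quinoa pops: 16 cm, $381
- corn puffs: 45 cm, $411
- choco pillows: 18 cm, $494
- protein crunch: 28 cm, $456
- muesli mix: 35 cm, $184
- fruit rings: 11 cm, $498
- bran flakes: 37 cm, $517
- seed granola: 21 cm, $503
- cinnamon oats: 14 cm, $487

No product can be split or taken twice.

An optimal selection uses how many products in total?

6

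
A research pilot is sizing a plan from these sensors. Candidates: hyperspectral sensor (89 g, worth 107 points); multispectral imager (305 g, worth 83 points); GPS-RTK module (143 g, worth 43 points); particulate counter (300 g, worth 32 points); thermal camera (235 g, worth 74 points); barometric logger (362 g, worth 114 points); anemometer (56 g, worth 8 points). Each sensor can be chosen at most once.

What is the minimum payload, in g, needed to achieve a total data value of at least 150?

232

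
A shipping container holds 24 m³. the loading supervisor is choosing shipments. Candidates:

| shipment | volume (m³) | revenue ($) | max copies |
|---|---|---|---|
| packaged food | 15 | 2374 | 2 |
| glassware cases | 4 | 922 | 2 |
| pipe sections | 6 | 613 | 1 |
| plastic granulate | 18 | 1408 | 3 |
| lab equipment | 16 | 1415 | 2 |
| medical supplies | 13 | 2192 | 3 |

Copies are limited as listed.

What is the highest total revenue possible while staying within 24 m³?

4218

Filling by ratio: 2×glassware cases + medical supplies for 4036, with 3 m³ left unused.
Replace medical supplies with packaged food: the trade gains 182 net, giving 4218 at 23 m³.
Nothing else within 24 m³ beats 4218.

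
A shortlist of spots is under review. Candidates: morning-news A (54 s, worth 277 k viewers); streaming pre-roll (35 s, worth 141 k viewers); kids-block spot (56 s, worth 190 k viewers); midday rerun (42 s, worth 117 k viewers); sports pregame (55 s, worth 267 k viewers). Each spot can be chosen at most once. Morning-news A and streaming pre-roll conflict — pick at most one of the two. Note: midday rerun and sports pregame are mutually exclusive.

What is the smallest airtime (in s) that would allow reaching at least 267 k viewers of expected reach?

54

Need the lightest bundle worth ≥ 267.
morning-news A reaches 277 using 54 s.
No combination under 54 s hits 267.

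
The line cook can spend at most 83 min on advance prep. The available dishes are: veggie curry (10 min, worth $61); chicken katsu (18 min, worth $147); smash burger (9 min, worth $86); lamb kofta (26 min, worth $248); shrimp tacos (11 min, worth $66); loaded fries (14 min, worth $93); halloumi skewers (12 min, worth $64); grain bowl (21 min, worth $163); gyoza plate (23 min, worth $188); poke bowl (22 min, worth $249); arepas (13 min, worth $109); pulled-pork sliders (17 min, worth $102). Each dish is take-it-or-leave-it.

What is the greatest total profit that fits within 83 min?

771

Density check — poke bowl 11.32, smash burger 9.56, lamb kofta 9.54 are the best per min.
Greedy by ratio would take veggie curry + smash burger + lamb kofta + poke bowl + arepas: 80 min used, total 753.
Replace veggie curry and arepas with gyoza plate: the trade gains 18 net, giving 771 at 80 min.
Runner-up lamb kofta + grain bowl + poke bowl + arepas tops out at 769.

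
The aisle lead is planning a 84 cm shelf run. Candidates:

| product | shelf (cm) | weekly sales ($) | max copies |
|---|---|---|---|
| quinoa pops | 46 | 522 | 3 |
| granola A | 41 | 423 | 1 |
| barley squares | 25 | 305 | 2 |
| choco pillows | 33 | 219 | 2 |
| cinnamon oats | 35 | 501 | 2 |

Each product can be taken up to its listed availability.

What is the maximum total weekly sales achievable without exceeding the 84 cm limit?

1023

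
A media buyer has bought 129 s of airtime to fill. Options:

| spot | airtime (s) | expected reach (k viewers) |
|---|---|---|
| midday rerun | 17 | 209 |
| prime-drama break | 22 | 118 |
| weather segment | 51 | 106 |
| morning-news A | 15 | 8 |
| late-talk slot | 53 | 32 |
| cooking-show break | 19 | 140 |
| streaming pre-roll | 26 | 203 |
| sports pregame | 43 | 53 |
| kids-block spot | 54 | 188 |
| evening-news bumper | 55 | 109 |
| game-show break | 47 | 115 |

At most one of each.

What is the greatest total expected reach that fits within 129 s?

Filling by ratio: midday rerun + prime-drama break + cooking-show break + streaming pre-roll + sports pregame for 723, with 2 s left unused.
The 65 s tied up in prime-drama break and sports pregame is better spent on kids-block spot — total rises to 740 (116 s).
Every other selection either busts 129 s or fails to beat 740.

740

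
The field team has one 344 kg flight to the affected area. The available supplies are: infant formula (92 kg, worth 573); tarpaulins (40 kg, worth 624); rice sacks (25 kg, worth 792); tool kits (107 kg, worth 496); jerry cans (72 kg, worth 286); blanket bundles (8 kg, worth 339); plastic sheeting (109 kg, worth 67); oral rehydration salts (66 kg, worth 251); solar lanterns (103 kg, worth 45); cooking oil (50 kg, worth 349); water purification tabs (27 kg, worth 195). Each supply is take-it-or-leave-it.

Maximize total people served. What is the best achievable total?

Filling by ratio: infant formula + tarpaulins + rice sacks + jerry cans + blanket bundles + cooking oil + water purification tabs for 3158, with 30 kg left unused.
The 99 kg tied up in jerry cans and water purification tabs is better spent on tool kits — total rises to 3173 (322 kg).
No other feasible combination exceeds 3173.

3173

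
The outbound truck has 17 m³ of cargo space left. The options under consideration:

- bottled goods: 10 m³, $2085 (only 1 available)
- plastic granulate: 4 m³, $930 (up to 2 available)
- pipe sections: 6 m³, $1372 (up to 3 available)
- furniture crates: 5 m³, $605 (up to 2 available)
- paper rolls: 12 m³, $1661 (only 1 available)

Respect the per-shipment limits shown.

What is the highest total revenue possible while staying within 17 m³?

Greedy by ratio would take 2×plastic granulate + pipe sections: 14 m³ used, total 3232.
Replace plastic granulate with pipe sections: the trade gains 442 net, giving 3674 at 16 m³.
Every other selection either busts 17 m³ or exceeds an availability limit or fails to beat 3674.

3674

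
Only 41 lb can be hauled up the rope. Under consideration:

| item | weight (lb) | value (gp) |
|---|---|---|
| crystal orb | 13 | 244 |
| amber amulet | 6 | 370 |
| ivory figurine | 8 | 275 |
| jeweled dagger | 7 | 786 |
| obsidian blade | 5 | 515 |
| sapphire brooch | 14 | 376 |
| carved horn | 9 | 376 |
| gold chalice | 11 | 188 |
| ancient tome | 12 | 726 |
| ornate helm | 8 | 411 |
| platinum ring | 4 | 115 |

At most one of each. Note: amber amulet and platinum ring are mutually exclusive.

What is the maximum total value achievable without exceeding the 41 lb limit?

2814

A density-first pass picks amber amulet + jeweled dagger + obsidian blade + ancient tome + ornate helm — 2808 at 38 lb.
The 6 lb tied up in amber amulet is better spent on carved horn — total rises to 2814 (41 lb).
An exhaustive check of the 2048 subsets confirms 2814.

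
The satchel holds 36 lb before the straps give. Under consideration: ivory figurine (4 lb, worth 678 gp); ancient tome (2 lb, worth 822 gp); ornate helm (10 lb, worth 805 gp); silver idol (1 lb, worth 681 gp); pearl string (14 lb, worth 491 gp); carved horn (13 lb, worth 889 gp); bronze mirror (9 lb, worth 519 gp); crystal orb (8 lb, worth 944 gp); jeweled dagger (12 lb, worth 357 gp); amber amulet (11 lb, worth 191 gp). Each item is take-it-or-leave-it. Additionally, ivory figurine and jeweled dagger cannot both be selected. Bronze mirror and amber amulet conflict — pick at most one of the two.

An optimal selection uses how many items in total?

6

The maximum value within 36 lb is 4449.
ivory figurine + ancient tome + ornate helm + silver idol + bronze mirror + crystal orb hits 4449 at 34 lb.
Every optimal selection uses 6 items.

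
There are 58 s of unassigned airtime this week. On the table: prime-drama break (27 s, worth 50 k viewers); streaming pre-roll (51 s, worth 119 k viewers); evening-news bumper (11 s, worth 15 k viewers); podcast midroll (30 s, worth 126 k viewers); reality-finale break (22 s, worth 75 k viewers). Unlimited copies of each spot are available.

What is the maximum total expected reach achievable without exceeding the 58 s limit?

Podcast midroll + reality-finale break uses 52 of the 58 s and totals 201.
Every other selection either busts 58 s or fails to beat 201.

201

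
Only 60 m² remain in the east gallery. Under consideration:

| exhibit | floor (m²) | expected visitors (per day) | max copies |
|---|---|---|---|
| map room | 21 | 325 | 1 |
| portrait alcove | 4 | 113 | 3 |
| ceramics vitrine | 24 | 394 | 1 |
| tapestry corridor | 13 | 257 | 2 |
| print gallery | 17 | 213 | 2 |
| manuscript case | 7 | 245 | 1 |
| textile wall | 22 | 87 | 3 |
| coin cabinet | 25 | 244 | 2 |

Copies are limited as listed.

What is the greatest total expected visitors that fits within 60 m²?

1235

Ranking by ratio (expected visitors/m²): manuscript case 35.00, portrait alcove 28.25, tapestry corridor 19.77.
Greedy by ratio would take 3×portrait alcove + 2×tapestry corridor + manuscript case: 45 m² used, total 1098.
The 13 m² tied up in tapestry corridor is better spent on ceramics vitrine — total rises to 1235 (56 m²).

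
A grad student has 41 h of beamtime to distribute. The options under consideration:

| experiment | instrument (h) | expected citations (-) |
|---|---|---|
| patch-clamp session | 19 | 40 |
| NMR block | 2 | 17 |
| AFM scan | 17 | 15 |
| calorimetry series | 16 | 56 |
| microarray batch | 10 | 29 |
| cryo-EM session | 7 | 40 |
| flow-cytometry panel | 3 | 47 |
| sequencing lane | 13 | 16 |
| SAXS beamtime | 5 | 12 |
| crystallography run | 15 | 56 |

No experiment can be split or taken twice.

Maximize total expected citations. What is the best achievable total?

199

By expected citations per h: flow-cytometry panel 15.67, NMR block 8.50, cryo-EM session 5.71 lead.
Taking the top-ratio experiments first gives NMR block + microarray batch + cryo-EM session + flow-cytometry panel + crystallography run for 189 (37 h).
Dropping NMR block and microarray batch frees 12 h; slotting in calorimetry series (16 h) lifts the total to 199 at 41 h.
Next best is NMR block + calorimetry series + microarray batch + cryo-EM session + flow-cytometry panel at 189 (38 h) — short by 10.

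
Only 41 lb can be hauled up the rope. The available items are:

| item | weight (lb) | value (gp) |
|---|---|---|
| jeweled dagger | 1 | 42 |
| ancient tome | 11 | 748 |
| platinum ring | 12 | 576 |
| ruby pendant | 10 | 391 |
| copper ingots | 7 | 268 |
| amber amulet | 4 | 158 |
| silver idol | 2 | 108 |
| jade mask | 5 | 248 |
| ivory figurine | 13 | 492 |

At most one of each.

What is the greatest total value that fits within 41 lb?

2113

A density-first pass picks jeweled dagger + ancient tome + platinum ring + amber amulet + silver idol + jade mask — 1880 at 35 lb.
Replace amber amulet with ruby pendant: the trade gains 233 net, giving 2113 at 41 lb.
No other feasible combination exceeds 2113.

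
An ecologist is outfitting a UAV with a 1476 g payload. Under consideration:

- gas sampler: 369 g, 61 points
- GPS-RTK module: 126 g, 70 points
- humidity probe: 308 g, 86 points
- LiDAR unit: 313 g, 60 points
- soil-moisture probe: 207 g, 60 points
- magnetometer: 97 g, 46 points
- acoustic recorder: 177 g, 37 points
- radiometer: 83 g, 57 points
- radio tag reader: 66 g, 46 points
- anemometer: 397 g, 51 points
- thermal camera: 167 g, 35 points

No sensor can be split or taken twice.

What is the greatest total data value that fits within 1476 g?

Greedy by ratio would take GPS-RTK module + humidity probe + soil-moisture probe + magnetometer + acoustic recorder + radiometer + radio tag reader + thermal camera: 1231 g used, total 437.
Dropping thermal camera frees 167 g; slotting in gas sampler (369 g) lifts the total to 463 at 1433 g.

463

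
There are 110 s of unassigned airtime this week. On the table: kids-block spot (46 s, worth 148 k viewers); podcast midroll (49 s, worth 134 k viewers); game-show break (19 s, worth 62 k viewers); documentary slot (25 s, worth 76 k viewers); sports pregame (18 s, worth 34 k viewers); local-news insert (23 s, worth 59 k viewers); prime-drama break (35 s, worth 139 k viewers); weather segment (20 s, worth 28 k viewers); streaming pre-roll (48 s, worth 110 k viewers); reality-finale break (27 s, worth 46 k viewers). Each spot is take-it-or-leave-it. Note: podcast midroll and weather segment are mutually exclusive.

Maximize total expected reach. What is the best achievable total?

363

Filling by ratio: kids-block spot + game-show break + prime-drama break for 349, with 10 s left unused.
Replace game-show break with documentary slot: the trade gains 14 net, giving 363 at 106 s.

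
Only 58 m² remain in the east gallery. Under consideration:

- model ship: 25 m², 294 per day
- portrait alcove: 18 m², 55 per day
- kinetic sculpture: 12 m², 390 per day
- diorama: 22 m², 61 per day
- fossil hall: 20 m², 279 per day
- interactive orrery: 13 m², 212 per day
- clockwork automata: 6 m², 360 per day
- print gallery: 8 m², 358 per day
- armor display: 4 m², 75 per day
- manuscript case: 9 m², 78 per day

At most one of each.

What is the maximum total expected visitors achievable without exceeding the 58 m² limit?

The ratio heuristic lands on kinetic sculpture + interactive orrery + clockwork automata + print gallery + armor display + manuscript case (1473) but leaves 6 m² idle.
Dropping interactive orrery and manuscript case frees 22 m²; slotting in model ship (25 m²) lifts the total to 1477 at 55 m².

1477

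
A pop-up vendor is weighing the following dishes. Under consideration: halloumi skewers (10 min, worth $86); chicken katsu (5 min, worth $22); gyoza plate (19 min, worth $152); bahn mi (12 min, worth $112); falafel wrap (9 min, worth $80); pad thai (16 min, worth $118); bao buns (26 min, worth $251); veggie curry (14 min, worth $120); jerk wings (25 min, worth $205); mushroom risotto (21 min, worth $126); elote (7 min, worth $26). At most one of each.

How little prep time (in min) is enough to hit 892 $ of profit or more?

103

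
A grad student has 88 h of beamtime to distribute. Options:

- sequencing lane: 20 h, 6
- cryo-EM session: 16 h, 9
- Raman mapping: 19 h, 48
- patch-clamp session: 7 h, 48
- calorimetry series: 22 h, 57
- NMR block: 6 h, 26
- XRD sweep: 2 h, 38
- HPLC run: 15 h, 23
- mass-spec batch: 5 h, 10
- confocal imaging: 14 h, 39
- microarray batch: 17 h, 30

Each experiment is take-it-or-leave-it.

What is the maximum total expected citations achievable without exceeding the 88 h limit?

Greedy by ratio would take Raman mapping + patch-clamp session + calorimetry series + NMR block + XRD sweep + mass-spec batch + confocal imaging: 75 h used, total 266.
Replace mass-spec batch with microarray batch: the trade gains 20 net, giving 286 at 87 h.

286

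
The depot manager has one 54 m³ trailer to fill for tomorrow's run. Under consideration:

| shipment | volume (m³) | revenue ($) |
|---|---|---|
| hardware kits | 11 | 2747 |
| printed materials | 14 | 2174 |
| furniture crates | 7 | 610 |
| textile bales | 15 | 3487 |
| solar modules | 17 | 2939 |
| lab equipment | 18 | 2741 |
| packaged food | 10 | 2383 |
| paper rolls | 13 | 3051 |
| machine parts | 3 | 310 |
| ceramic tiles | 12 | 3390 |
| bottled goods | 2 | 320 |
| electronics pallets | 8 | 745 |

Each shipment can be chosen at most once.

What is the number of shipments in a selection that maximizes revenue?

5

Best achievable revenue is 12995.
For example hardware kits + textile bales + paper rolls + ceramic tiles + bottled goods achieves it, using 53 m³.
All optima have 5 shipments.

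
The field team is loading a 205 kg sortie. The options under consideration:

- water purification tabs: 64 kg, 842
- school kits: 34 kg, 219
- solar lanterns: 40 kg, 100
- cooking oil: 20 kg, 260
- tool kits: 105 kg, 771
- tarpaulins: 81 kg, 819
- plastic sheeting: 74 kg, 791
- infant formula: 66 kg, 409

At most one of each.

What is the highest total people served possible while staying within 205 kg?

2140

Greedy by ratio would take water purification tabs + school kits + cooking oil + plastic sheeting: 192 kg used, total 2112.
Replace plastic sheeting with tarpaulins: the trade gains 28 net, giving 2140 at 199 kg.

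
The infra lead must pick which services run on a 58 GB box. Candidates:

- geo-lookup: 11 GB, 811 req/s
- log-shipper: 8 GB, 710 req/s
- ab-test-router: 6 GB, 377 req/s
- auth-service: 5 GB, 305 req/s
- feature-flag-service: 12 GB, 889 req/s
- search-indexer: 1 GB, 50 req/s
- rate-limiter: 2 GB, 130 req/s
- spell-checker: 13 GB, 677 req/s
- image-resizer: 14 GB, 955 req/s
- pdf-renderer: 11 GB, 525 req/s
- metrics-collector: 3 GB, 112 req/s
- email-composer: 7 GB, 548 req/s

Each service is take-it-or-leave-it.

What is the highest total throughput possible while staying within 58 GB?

4290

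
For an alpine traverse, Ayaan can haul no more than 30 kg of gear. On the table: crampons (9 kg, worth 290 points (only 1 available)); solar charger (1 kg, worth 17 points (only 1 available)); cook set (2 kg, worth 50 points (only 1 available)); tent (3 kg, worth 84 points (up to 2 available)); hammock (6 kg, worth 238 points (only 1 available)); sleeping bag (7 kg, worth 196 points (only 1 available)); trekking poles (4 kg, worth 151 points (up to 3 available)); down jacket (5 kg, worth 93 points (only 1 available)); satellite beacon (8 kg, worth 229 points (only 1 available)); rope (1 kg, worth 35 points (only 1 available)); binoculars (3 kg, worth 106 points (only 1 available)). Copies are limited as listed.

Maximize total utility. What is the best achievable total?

Taking the top-ratio items first gives hammock + 3×trekking poles + satellite beacon + rope + binoculars for 1061 (30 kg).
The 9 kg tied up in satellite beacon and rope is better spent on crampons — total rises to 1087 (30 kg).

1087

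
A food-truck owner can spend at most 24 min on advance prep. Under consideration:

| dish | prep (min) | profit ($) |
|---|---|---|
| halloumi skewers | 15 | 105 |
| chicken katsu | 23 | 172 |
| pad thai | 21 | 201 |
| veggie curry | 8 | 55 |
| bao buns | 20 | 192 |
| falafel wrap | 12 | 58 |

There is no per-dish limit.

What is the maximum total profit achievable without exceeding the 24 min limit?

201

Filling by ratio: bao buns for 192, with 4 min left unused.
The 20 min tied up in bao buns is better spent on pad thai — total rises to 201 (21 min).
No other feasible combination exceeds 201.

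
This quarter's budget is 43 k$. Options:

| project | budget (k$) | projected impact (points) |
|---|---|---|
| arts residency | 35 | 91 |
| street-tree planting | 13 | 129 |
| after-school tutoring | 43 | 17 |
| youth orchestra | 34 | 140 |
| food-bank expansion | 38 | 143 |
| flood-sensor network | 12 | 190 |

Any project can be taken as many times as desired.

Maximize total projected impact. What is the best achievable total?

Taking 3×flood-sensor network: 36 k$ used, 570 in projected impact.

570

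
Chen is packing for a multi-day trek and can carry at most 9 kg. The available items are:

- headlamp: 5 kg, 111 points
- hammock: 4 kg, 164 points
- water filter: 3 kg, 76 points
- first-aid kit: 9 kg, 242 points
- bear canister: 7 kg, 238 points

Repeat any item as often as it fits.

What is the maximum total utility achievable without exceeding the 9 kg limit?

By utility per kg: hammock 41.00, bear canister 34.00, first-aid kit 26.89 lead.
2×hammock uses 8 of the 9 kg and totals 328.
No other feasible combination exceeds 328.

328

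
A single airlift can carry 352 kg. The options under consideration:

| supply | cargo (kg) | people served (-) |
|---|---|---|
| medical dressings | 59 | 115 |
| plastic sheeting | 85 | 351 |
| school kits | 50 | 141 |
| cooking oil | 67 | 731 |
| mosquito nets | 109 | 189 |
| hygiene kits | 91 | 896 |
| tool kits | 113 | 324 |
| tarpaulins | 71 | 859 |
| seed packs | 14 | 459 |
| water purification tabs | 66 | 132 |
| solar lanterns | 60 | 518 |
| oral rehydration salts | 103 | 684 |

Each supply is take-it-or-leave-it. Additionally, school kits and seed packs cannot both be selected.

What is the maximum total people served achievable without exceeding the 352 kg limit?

3629

The ratio heuristic lands on cooking oil + hygiene kits + tarpaulins + seed packs + solar lanterns (3463) but leaves 49 kg idle.
Replace solar lanterns with oral rehydration salts: the trade gains 166 net, giving 3629 at 346 kg.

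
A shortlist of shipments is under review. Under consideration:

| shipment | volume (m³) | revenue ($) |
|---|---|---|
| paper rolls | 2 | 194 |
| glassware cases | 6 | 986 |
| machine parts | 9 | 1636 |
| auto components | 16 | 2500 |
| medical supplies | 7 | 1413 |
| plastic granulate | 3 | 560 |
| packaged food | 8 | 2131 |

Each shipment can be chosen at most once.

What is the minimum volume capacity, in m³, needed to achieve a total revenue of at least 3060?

14

Minimise m³ subject to total revenue ≥ 3060.
glassware cases + packaged food: 3117 revenue at 14 m³.
Below 14 m³ the best achievable stays under 3060.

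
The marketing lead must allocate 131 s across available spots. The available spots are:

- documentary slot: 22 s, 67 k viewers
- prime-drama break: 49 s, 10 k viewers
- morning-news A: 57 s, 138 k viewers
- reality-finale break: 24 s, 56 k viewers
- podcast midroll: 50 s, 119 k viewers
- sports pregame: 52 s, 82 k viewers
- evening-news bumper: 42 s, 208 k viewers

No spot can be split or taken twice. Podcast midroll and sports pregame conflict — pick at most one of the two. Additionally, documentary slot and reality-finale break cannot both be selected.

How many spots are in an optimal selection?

The maximum expected reach within 131 s is 413.
One optimal bundle: documentary slot + morning-news A + evening-news bumper (121 s).
All optima have 3 spots.

3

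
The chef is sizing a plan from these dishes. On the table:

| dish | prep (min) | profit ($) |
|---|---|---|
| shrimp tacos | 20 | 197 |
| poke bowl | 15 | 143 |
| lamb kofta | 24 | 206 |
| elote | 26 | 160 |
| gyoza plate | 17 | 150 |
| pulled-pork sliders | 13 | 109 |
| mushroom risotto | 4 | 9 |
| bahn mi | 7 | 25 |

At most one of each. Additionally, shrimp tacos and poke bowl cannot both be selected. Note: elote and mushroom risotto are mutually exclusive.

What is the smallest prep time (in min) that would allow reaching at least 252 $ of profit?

28

Need the lightest bundle worth ≥ 252.
Taking poke bowl + pulled-pork sliders gives 252 (≥ 252) for 28 min.
Any bundle with less than 28 min falls short of 252.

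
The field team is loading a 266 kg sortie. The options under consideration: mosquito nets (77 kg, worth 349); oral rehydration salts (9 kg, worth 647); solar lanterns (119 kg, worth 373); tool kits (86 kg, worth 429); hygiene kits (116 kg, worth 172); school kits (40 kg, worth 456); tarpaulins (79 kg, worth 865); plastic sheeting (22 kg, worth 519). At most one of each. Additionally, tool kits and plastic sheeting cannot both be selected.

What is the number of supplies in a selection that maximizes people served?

5

Optimal total is 2836.
One optimal bundle: mosquito nets + oral rehydration salts + school kits + tarpaulins + plastic sheeting (227 kg).
Any selection reaching 2836 contains exactly 5 supplies.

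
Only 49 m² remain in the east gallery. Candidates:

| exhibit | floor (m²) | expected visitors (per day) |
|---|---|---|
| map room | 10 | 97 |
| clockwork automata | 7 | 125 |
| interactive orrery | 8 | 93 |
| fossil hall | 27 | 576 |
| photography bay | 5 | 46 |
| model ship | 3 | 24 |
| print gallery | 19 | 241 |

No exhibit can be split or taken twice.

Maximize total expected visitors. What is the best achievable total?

Filling by ratio: clockwork automata + interactive orrery + fossil hall + photography bay for 840, with 2 m² left unused.
Dropping interactive orrery frees 8 m²; slotting in map room (10 m²) lifts the total to 844 at 49 m².
Runner-up fossil hall + model ship + print gallery tops out at 841.

844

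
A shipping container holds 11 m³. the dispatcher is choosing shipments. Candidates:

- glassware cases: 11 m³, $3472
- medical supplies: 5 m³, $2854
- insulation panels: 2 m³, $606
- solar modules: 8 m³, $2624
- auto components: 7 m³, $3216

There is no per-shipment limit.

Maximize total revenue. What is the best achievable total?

5708

Best packing: 2×medical supplies — 10 m³, 5708 total.
The spare 1 m³ is too small for any remaining shipment, and no exchange beats 5708.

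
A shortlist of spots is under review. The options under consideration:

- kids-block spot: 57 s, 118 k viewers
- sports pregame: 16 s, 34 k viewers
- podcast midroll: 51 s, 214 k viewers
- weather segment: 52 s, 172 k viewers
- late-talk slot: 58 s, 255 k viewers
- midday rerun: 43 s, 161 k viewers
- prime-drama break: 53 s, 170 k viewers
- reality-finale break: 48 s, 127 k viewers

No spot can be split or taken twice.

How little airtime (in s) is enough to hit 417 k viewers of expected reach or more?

109

Need the lightest bundle worth ≥ 417.
podcast midroll + late-talk slot: 469 expected reach at 109 s.
Below 109 s the best achievable stays under 417.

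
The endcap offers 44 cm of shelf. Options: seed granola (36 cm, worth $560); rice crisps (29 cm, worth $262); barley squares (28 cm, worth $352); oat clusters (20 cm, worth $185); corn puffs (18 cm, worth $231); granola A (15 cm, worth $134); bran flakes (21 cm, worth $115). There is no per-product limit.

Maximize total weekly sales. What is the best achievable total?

560

Ranking by ratio (weekly sales/cm): seed granola 15.56, corn puffs 12.83, barley squares 12.57, oat clusters 9.25.
Seed granola uses 36 of the 44 cm and totals 560.
The spare 8 cm is too small for any remaining product, and no exchange beats 560.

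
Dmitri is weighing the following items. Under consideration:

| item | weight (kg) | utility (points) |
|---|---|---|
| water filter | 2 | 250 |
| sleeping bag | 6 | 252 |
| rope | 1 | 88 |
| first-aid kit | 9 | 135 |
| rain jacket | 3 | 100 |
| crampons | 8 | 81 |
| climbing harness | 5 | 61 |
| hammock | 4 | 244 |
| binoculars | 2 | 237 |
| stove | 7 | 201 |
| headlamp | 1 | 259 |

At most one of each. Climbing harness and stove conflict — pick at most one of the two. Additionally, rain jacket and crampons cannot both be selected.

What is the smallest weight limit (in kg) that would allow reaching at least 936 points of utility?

Need the lightest bundle worth ≥ 936.
water filter + hammock + binoculars + headlamp reaches 990 using 9 kg.
No combination under 9 kg hits 936.

9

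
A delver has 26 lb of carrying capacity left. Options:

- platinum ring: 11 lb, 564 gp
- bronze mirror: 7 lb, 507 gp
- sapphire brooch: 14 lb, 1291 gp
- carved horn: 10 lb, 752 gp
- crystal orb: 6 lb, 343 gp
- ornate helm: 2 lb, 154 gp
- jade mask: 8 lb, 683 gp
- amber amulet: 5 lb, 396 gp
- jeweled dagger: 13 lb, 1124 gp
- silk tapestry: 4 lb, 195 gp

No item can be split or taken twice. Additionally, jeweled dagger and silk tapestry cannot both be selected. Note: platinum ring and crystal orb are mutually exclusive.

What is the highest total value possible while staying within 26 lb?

A density-first pass picks sapphire brooch + ornate helm + jade mask — 2128 at 24 lb.
The 16 lb tied up in sapphire brooch and ornate helm is better spent on amber amulet + jeweled dagger — total rises to 2203 (26 lb).

2203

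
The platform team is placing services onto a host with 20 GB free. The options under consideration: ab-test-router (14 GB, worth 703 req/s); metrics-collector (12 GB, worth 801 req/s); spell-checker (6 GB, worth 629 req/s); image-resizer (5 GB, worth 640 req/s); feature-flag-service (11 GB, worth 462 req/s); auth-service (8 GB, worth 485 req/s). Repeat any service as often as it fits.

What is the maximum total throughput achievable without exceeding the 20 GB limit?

2560

Taking 4×image-resizer: 20 GB used, 2560 in throughput.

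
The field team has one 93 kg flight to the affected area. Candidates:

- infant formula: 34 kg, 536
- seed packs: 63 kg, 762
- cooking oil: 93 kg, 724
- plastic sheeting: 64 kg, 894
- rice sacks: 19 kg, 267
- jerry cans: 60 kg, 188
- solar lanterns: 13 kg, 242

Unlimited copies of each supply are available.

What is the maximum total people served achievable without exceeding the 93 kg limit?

1694

Density check — solar lanterns 18.62, infant formula 15.76, rice sacks 14.05, plastic sheeting 13.97 are the best per kg.
Best packing: 7×solar lanterns — 91 kg, 1694 total.
Nothing else within 93 kg beats 1694.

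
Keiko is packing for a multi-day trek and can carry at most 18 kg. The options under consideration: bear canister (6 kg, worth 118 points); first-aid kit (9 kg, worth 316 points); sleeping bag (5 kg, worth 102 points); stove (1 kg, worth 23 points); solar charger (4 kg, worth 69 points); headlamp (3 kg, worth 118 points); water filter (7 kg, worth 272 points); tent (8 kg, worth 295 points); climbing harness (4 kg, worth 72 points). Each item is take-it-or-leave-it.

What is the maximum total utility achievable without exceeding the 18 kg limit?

Headlamp + water filter + tent uses 18 of the 18 kg and totals 685.
Runner-up first-aid kit + stove + tent tops out at 634.

685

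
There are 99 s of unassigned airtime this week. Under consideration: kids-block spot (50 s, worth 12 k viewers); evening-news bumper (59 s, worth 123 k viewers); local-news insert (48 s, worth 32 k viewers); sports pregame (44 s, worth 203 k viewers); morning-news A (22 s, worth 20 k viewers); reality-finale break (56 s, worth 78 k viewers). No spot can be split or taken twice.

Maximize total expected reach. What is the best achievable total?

235

A density-first pass picks sports pregame + morning-news A — 223 at 66 s.
The 22 s tied up in morning-news A is better spent on local-news insert — total rises to 235 (92 s).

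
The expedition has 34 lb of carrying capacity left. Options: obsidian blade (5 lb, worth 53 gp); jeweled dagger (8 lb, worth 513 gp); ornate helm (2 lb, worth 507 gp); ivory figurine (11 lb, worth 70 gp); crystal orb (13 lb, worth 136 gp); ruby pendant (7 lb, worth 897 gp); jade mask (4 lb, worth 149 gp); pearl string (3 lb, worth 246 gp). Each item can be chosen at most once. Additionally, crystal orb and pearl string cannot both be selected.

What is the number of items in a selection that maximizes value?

6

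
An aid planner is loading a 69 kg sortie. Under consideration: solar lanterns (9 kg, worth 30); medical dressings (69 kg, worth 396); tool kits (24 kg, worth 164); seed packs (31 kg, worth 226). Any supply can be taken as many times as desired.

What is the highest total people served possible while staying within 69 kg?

452

Best packing: 2×seed packs — 62 kg, 452 total.
That's the maximum — no swap from here does better than 452.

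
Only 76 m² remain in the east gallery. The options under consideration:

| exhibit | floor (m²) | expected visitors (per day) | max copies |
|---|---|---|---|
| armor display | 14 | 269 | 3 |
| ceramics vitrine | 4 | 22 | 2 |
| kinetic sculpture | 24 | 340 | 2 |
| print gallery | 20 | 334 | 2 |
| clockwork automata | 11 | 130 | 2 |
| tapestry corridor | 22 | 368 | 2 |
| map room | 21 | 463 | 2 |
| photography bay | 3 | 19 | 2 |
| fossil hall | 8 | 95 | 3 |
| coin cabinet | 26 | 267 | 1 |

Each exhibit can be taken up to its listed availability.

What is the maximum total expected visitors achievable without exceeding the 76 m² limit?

Greedy by ratio would take 2×armor display + 2×map room + 2×photography bay: 76 m² used, total 1502.
Replace armor display and 2×photography bay with print gallery: the trade gains 27 net, giving 1529 at 76 m².
Every other selection either busts 76 m² or exceeds an availability limit or fails to beat 1529.

1529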